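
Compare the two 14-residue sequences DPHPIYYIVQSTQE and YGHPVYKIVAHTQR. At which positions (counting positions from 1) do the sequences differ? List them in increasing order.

1, 2, 5, 7, 10, 11, 14

Scanning 1-based: 1: D/Y; 2: P/G; 5: I/V; 7: Y/K; 10: Q/A; 11: S/H; 14: E/R.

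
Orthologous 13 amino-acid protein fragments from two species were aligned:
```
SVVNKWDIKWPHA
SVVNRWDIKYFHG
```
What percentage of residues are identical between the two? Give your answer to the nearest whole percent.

Mismatches at positions 5, 10, 11, 13 (1-based): 4 of 13.
Identical positions: 9/13 = 69.23% → 69%.

69%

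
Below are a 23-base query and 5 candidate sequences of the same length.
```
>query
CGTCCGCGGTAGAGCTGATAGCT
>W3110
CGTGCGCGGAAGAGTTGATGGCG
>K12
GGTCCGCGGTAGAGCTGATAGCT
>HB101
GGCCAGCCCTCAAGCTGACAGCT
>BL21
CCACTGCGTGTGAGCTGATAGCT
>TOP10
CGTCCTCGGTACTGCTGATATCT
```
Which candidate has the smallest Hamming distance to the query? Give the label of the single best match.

K12

Hamming distances to query — W3110: 5; K12: 1; HB101: 8; BL21: 6; TOP10: 4.
Smallest is K12 with 1 mismatch.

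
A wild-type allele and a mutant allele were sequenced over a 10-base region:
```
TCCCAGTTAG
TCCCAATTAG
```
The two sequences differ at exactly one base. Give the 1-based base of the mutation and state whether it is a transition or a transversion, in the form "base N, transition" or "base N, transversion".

base 6, transition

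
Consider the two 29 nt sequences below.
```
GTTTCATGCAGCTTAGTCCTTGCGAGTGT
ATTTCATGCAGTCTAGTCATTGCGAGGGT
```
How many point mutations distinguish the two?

Mismatches (1-based): base 1: G→A; base 12: C→T; base 13: T→C; base 19: C→A; base 27: T→G.

5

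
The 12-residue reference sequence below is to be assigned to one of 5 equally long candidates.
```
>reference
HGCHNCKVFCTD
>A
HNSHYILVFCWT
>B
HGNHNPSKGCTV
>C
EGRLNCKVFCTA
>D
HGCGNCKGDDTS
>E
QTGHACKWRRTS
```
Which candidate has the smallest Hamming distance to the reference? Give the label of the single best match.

Hamming distances to reference — A: 7; B: 6; C: 4; D: 5; E: 8.
Smallest is C with 4 mismatches.

C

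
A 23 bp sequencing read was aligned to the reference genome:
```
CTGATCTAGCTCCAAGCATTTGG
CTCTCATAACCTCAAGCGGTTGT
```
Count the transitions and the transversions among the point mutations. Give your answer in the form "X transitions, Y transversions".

5 transitions, 5 transversions

Transitions (purine↔purine or pyrimidine↔pyrimidine): 5 T→C, 9 G→A, 11 T→C, 12 C→T, 18 A→G.
Transversions (purine↔pyrimidine): 3 G→C, 4 A→T, 6 C→A, 19 T→G, 23 G→T.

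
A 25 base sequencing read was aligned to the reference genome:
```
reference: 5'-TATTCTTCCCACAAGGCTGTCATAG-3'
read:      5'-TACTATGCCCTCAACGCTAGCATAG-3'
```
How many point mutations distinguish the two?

The sequences differ at sites 3, 5, 7, 11, 15, 19, 20 (1-based) — 7 in total.

7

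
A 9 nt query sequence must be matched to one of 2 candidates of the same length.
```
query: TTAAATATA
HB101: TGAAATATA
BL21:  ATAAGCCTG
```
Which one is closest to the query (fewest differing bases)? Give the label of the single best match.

Hamming distances to query — HB101: 1; BL21: 5.
Smallest is HB101 with 1 mismatch.

HB101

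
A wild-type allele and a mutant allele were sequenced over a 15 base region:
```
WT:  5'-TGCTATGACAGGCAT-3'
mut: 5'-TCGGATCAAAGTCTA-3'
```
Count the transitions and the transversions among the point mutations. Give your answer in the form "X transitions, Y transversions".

Mismatches (1-based):
base 2: G→C (purine→pyrimidine, transversion)
base 3: C→G (pyrimidine→purine, transversion)
base 4: T→G (pyrimidine→purine, transversion)
base 7: G→C (purine→pyrimidine, transversion)
base 9: C→A (pyrimidine→purine, transversion)
base 12: G→T (purine→pyrimidine, transversion)
base 14: A→T (purine→pyrimidine, transversion)
base 15: T→A (pyrimidine→purine, transversion)

0 transitions, 8 transversions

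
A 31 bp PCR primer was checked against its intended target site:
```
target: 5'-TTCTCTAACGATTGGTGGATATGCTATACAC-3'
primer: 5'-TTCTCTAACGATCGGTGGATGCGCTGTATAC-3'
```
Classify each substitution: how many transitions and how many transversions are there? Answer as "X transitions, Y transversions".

5 transitions, 0 transversions

Mismatches (1-based):
site 13: T→C (pyrimidine→pyrimidine, transition)
site 21: A→G (purine→purine, transition)
site 22: T→C (pyrimidine→pyrimidine, transition)
site 26: A→G (purine→purine, transition)
site 29: C→T (pyrimidine→pyrimidine, transition)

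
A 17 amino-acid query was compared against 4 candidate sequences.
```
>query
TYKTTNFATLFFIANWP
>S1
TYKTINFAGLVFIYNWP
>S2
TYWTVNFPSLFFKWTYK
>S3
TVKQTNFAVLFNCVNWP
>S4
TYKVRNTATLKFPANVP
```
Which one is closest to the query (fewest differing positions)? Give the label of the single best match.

S1 differs at 4 positions; S2 differs at 9 positions; S3 differs at 6 positions; S4 differs at 6 positions. The closest is S1.

S1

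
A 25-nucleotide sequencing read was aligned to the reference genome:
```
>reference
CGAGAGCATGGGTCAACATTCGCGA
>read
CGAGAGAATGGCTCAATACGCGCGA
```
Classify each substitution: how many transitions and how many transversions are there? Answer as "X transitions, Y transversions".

Mismatches (1-based):
site 7: C→A (pyrimidine→purine, transversion)
site 12: G→C (purine→pyrimidine, transversion)
site 17: C→T (pyrimidine→pyrimidine, transition)
site 19: T→C (pyrimidine→pyrimidine, transition)
site 20: T→G (pyrimidine→purine, transversion)

2 transitions, 3 transversions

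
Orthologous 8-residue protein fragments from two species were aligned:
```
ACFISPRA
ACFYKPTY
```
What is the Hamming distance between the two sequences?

4

Comparing position by position, 4 residues differ: 4 (I/Y), 5 (S/K), 7 (R/T), 8 (A/Y).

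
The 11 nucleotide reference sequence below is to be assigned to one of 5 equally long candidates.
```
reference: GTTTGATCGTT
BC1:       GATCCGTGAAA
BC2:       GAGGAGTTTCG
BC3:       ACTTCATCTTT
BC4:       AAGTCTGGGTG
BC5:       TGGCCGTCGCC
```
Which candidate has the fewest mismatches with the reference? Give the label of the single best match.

BC3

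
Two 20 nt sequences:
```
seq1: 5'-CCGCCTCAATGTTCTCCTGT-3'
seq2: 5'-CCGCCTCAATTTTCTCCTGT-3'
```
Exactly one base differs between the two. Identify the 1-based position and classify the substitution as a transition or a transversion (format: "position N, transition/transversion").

position 11, transversion

Position 11 changes G→T. G is a purine and T is a pyrimidine, so this is a transversion.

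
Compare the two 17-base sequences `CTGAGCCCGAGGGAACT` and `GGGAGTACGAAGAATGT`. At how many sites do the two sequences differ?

8

The sequences differ at sites 1, 2, 6, 7, 11, 13, 15, 16 (1-based) — 8 in total.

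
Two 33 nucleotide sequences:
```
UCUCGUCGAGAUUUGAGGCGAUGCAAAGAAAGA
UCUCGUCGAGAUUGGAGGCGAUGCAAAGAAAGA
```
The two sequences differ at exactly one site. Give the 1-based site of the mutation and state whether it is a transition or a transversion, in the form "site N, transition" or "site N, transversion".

Site 14 changes U→G. U is a pyrimidine and G is a purine, so this is a transversion.

site 14, transversion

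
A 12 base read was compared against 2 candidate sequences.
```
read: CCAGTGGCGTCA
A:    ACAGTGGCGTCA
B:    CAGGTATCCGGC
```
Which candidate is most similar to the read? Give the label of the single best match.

A differs at 1 base; B differs at 8 bases. The closest is A.

A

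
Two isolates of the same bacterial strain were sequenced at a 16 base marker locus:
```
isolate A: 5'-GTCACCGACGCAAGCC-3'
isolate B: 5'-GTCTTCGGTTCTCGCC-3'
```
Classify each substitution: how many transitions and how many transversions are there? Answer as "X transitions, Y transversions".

3 transitions, 4 transversions

Mismatches (1-based):
position 4: A→T (purine→pyrimidine, transversion)
position 5: C→T (pyrimidine→pyrimidine, transition)
position 8: A→G (purine→purine, transition)
position 9: C→T (pyrimidine→pyrimidine, transition)
position 10: G→T (purine→pyrimidine, transversion)
position 12: A→T (purine→pyrimidine, transversion)
position 13: A→C (purine→pyrimidine, transversion)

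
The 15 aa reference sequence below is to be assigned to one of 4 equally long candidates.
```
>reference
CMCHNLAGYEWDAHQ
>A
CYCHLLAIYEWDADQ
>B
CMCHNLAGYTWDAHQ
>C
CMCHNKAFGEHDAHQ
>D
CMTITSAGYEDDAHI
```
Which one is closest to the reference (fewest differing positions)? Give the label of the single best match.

A differs at 4 positions; B differs at 1 position; C differs at 4 positions; D differs at 6 positions. The closest is B.

B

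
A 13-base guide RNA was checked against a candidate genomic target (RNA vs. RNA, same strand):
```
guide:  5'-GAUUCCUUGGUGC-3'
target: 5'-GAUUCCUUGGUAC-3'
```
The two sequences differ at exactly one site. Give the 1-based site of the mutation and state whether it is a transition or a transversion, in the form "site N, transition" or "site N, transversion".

site 12, transition

The sequences differ only at site 12: G→A (purine→purine), a transition.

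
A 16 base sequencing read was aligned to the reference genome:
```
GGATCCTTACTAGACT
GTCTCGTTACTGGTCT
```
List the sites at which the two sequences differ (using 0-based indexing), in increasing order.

1, 2, 5, 11, 13

Scanning 0-based: 1: G/T; 2: A/C; 5: C/G; 11: A/G; 13: A/T.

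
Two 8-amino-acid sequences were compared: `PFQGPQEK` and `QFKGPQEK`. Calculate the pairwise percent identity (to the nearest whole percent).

Mismatches at positions 1, 3 (1-based): 2 of 8.
Identical positions: 6/8 = 75% → 75%.

75%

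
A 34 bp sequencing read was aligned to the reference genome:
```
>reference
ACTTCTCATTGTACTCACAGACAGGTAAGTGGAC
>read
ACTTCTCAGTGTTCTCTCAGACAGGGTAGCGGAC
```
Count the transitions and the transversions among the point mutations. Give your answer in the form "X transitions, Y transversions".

1 transition, 5 transversions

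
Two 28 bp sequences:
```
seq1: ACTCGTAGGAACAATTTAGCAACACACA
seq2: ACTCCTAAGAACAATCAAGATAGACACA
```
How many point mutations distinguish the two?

Comparing position by position, 7 positions differ: 5 (G/C), 8 (G/A), 16 (T/C), 17 (T/A), 20 (C/A), 21 (A/T), 23 (C/G).

7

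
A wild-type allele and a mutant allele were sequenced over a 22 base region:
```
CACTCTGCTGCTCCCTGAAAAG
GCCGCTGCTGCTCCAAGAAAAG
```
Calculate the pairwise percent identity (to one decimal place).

77.3%

Mismatches at positions 1, 2, 4, 15, 16 (1-based): 5 of 22.
Identical positions: 17/22 = 77.27% → 77.3%.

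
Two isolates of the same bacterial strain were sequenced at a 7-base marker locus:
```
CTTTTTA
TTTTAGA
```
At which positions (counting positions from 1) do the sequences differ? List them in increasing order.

1, 5, 6

Differences at position 1 (C→T), position 5 (T→A), position 6 (T→G).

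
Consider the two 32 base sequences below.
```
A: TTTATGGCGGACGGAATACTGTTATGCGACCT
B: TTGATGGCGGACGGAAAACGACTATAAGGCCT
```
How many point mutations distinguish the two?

Comparing position by position, 8 sites differ: 3 (T/G), 17 (T/A), 20 (T/G), 21 (G/A), 22 (T/C), 26 (G/A), 27 (C/A), 29 (A/G).

8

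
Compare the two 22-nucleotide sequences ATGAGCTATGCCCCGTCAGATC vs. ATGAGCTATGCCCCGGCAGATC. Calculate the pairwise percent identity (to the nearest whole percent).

1 position differs (16), so 21 of 22 match: 21/22 = 95.45%.

95%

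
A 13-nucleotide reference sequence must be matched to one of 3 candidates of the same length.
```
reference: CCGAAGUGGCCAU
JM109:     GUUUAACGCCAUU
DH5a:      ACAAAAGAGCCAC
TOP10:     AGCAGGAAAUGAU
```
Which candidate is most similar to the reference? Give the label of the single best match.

DH5a

Hamming distances to reference — JM109: 9; DH5a: 6; TOP10: 9.
Smallest is DH5a with 6 mismatches.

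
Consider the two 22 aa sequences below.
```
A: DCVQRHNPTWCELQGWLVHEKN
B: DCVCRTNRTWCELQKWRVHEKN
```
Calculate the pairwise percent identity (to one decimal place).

77.3%

5 positions differ (4, 6, 8, 15, 17), so 17 of 22 match: 17/22 = 77.27%.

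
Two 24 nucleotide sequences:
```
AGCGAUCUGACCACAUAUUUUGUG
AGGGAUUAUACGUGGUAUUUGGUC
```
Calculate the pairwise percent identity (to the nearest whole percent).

58%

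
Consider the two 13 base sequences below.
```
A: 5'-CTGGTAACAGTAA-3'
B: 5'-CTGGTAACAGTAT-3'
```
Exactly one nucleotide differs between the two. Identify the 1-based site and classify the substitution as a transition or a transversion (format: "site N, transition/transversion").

Site 13 changes A→T. A is a purine and T is a pyrimidine, so this is a transversion.

site 13, transversion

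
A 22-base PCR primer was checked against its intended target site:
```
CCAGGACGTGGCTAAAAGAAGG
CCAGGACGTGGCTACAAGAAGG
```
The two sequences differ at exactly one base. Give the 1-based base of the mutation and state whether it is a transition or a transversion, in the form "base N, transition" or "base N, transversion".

The sequences differ only at base 15: A→C (purine→pyrimidine), a transversion.

base 15, transversion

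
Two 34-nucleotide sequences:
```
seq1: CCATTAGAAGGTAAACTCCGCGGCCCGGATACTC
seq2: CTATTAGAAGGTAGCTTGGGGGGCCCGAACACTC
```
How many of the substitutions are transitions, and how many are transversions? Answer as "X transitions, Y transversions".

5 transitions, 4 transversions

Transitions (purine↔purine or pyrimidine↔pyrimidine): 2 C→T, 14 A→G, 16 C→T, 28 G→A, 30 T→C.
Transversions (purine↔pyrimidine): 15 A→C, 18 C→G, 19 C→G, 21 C→G.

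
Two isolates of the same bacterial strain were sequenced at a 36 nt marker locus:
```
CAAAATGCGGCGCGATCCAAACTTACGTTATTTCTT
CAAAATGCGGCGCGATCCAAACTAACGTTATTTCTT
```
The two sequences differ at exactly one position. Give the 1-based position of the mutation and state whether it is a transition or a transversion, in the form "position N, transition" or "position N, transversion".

The sequences differ only at position 24: T→A (pyrimidine→purine), a transversion.

position 24, transversion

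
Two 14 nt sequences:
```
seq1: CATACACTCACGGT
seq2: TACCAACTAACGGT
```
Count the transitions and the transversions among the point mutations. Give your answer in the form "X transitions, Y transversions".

Transitions (purine↔purine or pyrimidine↔pyrimidine): 1 C→T, 3 T→C.
Transversions (purine↔pyrimidine): 4 A→C, 5 C→A, 9 C→A.

2 transitions, 3 transversions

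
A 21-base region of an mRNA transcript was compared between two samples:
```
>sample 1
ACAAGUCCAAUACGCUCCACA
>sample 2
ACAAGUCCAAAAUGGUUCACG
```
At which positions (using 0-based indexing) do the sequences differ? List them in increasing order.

10, 12, 14, 16, 20

Differences at position 10 (U→A), position 12 (C→U), position 14 (C→G), position 16 (C→U), position 20 (A→G).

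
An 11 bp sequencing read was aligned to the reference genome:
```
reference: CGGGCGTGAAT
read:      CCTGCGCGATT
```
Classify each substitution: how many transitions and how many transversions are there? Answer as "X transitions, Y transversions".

1 transition, 3 transversions

Transitions (purine↔purine or pyrimidine↔pyrimidine): 7 T→C.
Transversions (purine↔pyrimidine): 2 G→C, 3 G→T, 10 A→T.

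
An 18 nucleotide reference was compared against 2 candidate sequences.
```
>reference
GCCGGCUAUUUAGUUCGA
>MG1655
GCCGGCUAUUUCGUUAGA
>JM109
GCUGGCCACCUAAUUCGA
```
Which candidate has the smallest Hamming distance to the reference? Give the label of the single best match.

Hamming distances to reference — MG1655: 2; JM109: 5.
Smallest is MG1655 with 2 mismatches.

MG1655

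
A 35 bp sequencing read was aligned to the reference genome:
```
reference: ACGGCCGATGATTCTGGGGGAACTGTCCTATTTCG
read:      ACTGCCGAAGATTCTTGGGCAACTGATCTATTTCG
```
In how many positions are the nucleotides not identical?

6

Mismatches (1-based): position 3: G→T; position 9: T→A; position 16: G→T; position 20: G→C; position 26: T→A; position 27: C→T.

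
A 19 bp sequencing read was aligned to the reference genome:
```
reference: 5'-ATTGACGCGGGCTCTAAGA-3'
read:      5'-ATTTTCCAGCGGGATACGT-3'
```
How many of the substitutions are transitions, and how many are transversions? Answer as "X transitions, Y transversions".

Transitions (purine↔purine or pyrimidine↔pyrimidine): none.
Transversions (purine↔pyrimidine): 4 G→T, 5 A→T, 7 G→C, 8 C→A, 10 G→C, 12 C→G, 13 T→G, 14 C→A, 17 A→C, 19 A→T.

0 transitions, 10 transversions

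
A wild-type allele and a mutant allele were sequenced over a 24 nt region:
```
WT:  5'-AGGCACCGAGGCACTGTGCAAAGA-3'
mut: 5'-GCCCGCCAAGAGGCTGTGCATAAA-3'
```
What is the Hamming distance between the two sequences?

10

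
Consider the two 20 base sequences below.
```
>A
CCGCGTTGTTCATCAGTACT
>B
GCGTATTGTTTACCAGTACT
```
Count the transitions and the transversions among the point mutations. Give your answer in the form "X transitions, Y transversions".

4 transitions, 1 transversion

Transitions (purine↔purine or pyrimidine↔pyrimidine): 4 C→T, 5 G→A, 11 C→T, 13 T→C.
Transversions (purine↔pyrimidine): 1 C→G.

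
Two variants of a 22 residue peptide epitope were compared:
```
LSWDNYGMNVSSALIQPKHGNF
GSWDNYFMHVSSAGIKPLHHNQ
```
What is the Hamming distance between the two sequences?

8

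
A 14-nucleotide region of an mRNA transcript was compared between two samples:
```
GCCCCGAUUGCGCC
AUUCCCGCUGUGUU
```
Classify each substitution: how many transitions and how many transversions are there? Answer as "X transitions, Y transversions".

Transitions (purine↔purine or pyrimidine↔pyrimidine): 1 G→A, 2 C→U, 3 C→U, 7 A→G, 8 U→C, 11 C→U, 13 C→U, 14 C→U.
Transversions (purine↔pyrimidine): 6 G→C.

8 transitions, 1 transversion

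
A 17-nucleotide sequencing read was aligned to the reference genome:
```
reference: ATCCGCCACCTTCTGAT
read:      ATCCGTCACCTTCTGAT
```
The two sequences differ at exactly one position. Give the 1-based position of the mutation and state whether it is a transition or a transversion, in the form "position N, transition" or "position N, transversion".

Position 6 changes C→T. C is a pyrimidine and T is a pyrimidine, so this is a transition.

position 6, transition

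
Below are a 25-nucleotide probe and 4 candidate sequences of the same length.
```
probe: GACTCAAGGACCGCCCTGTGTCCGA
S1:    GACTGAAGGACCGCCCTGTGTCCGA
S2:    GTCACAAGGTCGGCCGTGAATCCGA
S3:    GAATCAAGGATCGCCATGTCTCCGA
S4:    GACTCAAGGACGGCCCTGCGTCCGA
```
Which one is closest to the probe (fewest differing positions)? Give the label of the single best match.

Hamming distances to probe — S1: 1; S2: 7; S3: 4; S4: 2.
Smallest is S1 with 1 mismatch.

S1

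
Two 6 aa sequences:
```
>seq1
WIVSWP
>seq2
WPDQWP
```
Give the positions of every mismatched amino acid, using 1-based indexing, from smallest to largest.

Scanning 1-based: 2: I/P; 3: V/D; 4: S/Q.

2, 3, 4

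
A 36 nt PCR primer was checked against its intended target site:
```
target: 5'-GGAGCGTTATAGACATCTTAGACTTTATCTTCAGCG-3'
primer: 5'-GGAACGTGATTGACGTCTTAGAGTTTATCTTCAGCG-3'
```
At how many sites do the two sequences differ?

Mismatches (1-based): site 4: G→A; site 8: T→G; site 11: A→T; site 15: A→G; site 23: C→G.

5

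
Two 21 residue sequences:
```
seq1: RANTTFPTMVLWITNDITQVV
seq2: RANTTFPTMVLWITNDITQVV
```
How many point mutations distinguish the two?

0

The two sequences are identical at every position.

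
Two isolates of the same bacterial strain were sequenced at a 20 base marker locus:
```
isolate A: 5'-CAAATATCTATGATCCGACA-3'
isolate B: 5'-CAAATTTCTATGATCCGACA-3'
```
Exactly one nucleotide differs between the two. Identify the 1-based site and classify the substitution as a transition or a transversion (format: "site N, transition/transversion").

site 6, transversion

The sequences differ only at site 6: A→T (purine→pyrimidine), a transversion.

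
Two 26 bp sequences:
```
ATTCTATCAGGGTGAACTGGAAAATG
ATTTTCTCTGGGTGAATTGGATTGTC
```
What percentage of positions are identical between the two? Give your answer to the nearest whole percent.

69%

8 positions differ (4, 6, 9, 17, 22, 23, 24, 26), so 18 of 26 match: 18/26 = 69.23%.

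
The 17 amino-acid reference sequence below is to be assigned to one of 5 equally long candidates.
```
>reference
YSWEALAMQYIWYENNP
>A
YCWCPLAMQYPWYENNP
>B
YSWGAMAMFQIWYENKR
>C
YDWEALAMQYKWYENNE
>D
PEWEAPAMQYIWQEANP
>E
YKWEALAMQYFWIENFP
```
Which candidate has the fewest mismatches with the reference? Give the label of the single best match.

A differs at 4 residues; B differs at 6 residues; C differs at 3 residues; D differs at 5 residues; E differs at 4 residues. The closest is C.

C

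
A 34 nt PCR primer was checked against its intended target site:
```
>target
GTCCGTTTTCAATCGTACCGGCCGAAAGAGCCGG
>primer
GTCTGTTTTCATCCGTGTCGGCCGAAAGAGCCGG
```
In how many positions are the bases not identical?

The sequences differ at positions 4, 12, 13, 17, 18 (1-based) — 5 in total.

5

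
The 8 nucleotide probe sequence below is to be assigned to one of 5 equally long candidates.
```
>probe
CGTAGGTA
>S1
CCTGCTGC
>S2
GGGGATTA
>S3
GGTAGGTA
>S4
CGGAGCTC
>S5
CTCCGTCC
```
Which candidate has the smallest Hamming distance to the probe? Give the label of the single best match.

S1 differs at 6 bases; S2 differs at 5 bases; S3 differs at 1 base; S4 differs at 3 bases; S5 differs at 6 bases. The closest is S3.

S3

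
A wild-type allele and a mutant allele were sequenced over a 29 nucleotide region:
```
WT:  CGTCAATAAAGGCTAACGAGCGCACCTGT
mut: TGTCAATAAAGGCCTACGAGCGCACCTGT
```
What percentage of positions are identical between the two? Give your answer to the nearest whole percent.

90%

Mismatches at positions 1, 14, 15 (1-based): 3 of 29.
Identical positions: 26/29 = 89.66% → 90%.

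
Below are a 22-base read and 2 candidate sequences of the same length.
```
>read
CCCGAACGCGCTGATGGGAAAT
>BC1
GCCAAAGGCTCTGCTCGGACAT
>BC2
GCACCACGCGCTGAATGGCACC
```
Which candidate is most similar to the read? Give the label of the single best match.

BC1 differs at 7 bases; BC2 differs at 9 bases. The closest is BC1.

BC1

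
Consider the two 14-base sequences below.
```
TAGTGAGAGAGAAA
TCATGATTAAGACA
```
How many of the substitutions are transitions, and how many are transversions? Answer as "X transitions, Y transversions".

Transitions (purine↔purine or pyrimidine↔pyrimidine): 3 G→A, 9 G→A.
Transversions (purine↔pyrimidine): 2 A→C, 7 G→T, 8 A→T, 13 A→C.

2 transitions, 4 transversions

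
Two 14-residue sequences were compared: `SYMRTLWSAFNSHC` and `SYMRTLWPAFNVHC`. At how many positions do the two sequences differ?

2

Comparing position by position, 2 positions differ: 8 (S/P), 12 (S/V).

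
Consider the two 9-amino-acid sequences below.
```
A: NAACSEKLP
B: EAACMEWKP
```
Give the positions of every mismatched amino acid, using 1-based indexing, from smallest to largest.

1, 5, 7, 8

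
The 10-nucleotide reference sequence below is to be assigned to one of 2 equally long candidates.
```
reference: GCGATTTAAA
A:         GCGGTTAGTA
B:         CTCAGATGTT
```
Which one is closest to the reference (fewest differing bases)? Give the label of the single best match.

A

Hamming distances to reference — A: 4; B: 8.
Smallest is A with 4 mismatches.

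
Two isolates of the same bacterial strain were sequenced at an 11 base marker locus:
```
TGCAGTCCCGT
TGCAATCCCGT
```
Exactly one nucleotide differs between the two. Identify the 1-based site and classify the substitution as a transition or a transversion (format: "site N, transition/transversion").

The sequences differ only at site 5: G→A (purine→purine), a transition.

site 5, transition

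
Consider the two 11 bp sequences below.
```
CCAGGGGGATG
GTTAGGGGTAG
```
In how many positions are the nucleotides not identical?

6

Comparing position by position, 6 positions differ: 1 (C/G), 2 (C/T), 3 (A/T), 4 (G/A), 9 (A/T), 10 (T/A).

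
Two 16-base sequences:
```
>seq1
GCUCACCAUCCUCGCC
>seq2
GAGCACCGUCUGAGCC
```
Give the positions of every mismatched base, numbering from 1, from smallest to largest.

Scanning 1-based: 2: C/A; 3: U/G; 8: A/G; 11: C/U; 12: U/G; 13: C/A.

2, 3, 8, 11, 12, 13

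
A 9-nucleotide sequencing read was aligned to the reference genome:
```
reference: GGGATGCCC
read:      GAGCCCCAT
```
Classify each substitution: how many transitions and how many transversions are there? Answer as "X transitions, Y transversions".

Mismatches (1-based):
site 2: G→A (purine→purine, transition)
site 4: A→C (purine→pyrimidine, transversion)
site 5: T→C (pyrimidine→pyrimidine, transition)
site 6: G→C (purine→pyrimidine, transversion)
site 8: C→A (pyrimidine→purine, transversion)
site 9: C→T (pyrimidine→pyrimidine, transition)

3 transitions, 3 transversions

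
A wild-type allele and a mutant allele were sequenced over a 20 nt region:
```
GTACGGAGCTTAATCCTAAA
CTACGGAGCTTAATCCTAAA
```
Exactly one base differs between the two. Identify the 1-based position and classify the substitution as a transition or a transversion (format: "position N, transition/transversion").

Position 1 changes G→C. G is a purine and C is a pyrimidine, so this is a transversion.

position 1, transversion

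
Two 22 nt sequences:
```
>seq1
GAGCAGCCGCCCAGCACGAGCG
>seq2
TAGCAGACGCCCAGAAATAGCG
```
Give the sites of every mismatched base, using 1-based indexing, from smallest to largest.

Differences at site 1 (G→T), site 7 (C→A), site 15 (C→A), site 17 (C→A), site 18 (G→T).

1, 7, 15, 17, 18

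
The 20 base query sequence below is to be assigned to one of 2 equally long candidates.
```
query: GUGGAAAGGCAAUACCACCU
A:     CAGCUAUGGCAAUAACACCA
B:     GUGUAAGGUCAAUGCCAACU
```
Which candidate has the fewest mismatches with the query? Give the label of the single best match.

B

Hamming distances to query — A: 7; B: 5.
Smallest is B with 5 mismatches.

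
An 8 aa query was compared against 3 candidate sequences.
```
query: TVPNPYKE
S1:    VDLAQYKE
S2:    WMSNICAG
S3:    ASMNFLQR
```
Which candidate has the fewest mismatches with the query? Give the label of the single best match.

S1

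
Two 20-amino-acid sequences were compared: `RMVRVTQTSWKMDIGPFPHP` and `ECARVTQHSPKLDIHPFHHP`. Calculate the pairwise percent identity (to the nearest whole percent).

Mismatches at positions 1, 2, 3, 8, 10, 12, 15, 18 (1-based): 8 of 20.
Identical positions: 12/20 = 60% → 60%.

60%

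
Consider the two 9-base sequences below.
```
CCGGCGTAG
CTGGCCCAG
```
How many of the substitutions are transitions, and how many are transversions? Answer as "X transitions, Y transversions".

2 transitions, 1 transversion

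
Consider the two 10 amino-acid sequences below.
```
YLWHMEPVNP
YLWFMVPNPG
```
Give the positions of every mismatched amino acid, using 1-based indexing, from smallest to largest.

4, 6, 8, 9, 10

Differences at position 4 (H→F), position 6 (E→V), position 8 (V→N), position 9 (N→P), position 10 (P→G).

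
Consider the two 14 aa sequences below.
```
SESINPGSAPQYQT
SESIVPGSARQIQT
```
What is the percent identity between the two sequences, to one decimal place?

Mismatches at positions 5, 10, 12 (1-based): 3 of 14.
Identical positions: 11/14 = 78.57% → 78.6%.

78.6%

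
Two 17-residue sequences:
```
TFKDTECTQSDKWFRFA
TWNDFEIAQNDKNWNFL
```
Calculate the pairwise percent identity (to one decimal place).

41.2%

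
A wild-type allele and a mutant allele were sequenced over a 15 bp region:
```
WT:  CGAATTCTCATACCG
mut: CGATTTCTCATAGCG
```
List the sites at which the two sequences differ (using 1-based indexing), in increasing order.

Scanning 1-based: 4: A/T; 13: C/G.

4, 13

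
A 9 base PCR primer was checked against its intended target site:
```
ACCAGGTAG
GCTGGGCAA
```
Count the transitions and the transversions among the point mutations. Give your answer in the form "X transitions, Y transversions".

Mismatches (1-based):
position 1: A→G (purine→purine, transition)
position 3: C→T (pyrimidine→pyrimidine, transition)
position 4: A→G (purine→purine, transition)
position 7: T→C (pyrimidine→pyrimidine, transition)
position 9: G→A (purine→purine, transition)

5 transitions, 0 transversions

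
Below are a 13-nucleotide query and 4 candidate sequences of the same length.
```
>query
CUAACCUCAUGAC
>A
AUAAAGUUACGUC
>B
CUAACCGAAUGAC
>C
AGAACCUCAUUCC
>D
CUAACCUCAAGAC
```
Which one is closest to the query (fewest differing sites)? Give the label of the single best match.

D

A differs at 6 sites; B differs at 2 sites; C differs at 4 sites; D differs at 1 site. The closest is D.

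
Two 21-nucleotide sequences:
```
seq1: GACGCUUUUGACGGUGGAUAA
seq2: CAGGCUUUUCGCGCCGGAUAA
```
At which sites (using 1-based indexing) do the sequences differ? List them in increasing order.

1, 3, 10, 11, 14, 15

Differences at site 1 (G→C), site 3 (C→G), site 10 (G→C), site 11 (A→G), site 14 (G→C), site 15 (U→C).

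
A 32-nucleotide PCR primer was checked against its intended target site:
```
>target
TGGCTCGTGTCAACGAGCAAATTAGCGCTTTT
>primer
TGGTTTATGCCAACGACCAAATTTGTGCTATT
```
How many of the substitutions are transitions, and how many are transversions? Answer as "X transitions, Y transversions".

5 transitions, 3 transversions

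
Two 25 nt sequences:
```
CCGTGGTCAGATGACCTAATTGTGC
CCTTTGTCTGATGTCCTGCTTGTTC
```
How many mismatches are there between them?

7

The sequences differ at sites 3, 5, 9, 14, 18, 19, 24 (1-based) — 7 in total.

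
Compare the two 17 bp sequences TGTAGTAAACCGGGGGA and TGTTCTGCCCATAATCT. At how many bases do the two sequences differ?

12

The sequences differ at bases 4, 5, 7, 8, 9, 11, 12, 13, 14, 15, 16, 17 (1-based) — 12 in total.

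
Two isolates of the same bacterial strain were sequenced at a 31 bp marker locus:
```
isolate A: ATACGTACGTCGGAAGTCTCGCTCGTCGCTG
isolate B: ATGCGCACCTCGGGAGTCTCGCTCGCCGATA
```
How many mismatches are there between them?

7

Comparing position by position, 7 sites differ: 3 (A/G), 6 (T/C), 9 (G/C), 14 (A/G), 26 (T/C), 29 (C/A), 31 (G/A).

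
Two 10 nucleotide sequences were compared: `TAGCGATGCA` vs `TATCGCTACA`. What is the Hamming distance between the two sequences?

Comparing position by position, 3 sites differ: 3 (G/T), 6 (A/C), 8 (G/A).

3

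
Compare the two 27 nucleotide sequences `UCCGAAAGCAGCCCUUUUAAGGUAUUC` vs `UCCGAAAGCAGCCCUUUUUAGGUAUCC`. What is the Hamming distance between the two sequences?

2

Comparing position by position, 2 sites differ: 19 (A/U), 26 (U/C).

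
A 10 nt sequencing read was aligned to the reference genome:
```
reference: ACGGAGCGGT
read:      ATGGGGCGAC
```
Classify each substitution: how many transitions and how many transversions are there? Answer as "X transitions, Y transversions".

4 transitions, 0 transversions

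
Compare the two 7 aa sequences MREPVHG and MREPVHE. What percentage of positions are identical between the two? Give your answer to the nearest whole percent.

86%

Mismatch at position 7 (1-based): 1 of 7.
Identical positions: 6/7 = 85.71% → 86%.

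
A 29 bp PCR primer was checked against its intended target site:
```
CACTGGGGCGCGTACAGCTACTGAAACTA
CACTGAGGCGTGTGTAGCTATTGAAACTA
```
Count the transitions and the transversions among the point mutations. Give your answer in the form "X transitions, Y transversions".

5 transitions, 0 transversions

Transitions (purine↔purine or pyrimidine↔pyrimidine): 6 G→A, 11 C→T, 14 A→G, 15 C→T, 21 C→T.
Transversions (purine↔pyrimidine): none.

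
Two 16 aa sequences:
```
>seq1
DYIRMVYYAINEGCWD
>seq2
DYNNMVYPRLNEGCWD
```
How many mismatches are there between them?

5

The sequences differ at positions 3, 4, 8, 9, 10 (1-based) — 5 in total.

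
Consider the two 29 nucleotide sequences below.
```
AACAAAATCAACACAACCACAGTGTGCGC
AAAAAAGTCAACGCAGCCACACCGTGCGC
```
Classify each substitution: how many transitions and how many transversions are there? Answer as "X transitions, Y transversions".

Mismatches (1-based):
base 3: C→A (pyrimidine→purine, transversion)
base 7: A→G (purine→purine, transition)
base 13: A→G (purine→purine, transition)
base 16: A→G (purine→purine, transition)
base 22: G→C (purine→pyrimidine, transversion)
base 23: T→C (pyrimidine→pyrimidine, transition)

4 transitions, 2 transversions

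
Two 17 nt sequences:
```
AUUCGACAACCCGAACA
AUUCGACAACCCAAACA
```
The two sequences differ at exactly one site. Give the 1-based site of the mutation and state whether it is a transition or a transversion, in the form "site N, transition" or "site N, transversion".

Site 13 changes G→A. G is a purine and A is a purine, so this is a transition.

site 13, transition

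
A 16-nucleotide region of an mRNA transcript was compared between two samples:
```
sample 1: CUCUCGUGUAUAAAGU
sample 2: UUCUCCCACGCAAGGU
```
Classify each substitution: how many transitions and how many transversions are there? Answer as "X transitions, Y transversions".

7 transitions, 1 transversion

Mismatches (1-based):
position 1: C→U (pyrimidine→pyrimidine, transition)
position 6: G→C (purine→pyrimidine, transversion)
position 7: U→C (pyrimidine→pyrimidine, transition)
position 8: G→A (purine→purine, transition)
position 9: U→C (pyrimidine→pyrimidine, transition)
position 10: A→G (purine→purine, transition)
position 11: U→C (pyrimidine→pyrimidine, transition)
position 14: A→G (purine→purine, transition)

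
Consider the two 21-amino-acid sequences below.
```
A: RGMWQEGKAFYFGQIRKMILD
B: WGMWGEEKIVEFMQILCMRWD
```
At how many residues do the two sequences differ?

11

Comparing position by position, 11 residues differ: 1 (R/W), 5 (Q/G), 7 (G/E), 9 (A/I), 10 (F/V), 11 (Y/E), 13 (G/M), 16 (R/L), 17 (K/C), 19 (I/R), 20 (L/W).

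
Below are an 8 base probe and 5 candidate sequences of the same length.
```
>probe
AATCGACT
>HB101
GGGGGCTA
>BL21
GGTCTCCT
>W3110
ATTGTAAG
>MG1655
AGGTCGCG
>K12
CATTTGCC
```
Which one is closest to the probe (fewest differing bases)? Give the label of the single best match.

BL21

HB101 differs at 7 bases; BL21 differs at 4 bases; W3110 differs at 5 bases; MG1655 differs at 6 bases; K12 differs at 5 bases. The closest is BL21.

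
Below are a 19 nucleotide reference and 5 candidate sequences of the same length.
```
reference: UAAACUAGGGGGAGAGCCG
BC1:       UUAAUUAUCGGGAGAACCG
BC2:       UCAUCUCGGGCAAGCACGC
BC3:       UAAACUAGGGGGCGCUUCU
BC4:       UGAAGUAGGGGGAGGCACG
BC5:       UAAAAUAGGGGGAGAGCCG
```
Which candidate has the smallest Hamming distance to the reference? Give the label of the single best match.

BC1 differs at 5 sites; BC2 differs at 9 sites; BC3 differs at 5 sites; BC4 differs at 5 sites; BC5 differs at 1 site. The closest is BC5.

BC5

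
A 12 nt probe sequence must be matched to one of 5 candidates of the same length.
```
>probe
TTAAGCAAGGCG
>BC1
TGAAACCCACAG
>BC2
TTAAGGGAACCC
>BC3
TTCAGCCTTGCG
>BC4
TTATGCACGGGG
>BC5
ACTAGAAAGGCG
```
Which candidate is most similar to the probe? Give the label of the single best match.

BC4

Hamming distances to probe — BC1: 7; BC2: 5; BC3: 4; BC4: 3; BC5: 4.
Smallest is BC4 with 3 mismatches.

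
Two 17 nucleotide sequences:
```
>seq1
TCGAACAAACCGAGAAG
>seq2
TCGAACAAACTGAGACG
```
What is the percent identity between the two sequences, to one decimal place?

88.2%

Mismatches at positions 11, 16 (1-based): 2 of 17.
Identical positions: 15/17 = 88.24% → 88.2%.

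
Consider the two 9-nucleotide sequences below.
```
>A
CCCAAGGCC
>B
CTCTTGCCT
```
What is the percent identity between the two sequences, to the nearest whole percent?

5 positions differ (2, 4, 5, 7, 9), so 4 of 9 match: 4/9 = 44.44%.

44%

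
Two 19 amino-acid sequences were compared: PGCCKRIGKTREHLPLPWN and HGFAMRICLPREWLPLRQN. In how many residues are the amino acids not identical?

The sequences differ at residues 1, 3, 4, 5, 8, 9, 10, 13, 17, 18 (1-based) — 10 in total.

10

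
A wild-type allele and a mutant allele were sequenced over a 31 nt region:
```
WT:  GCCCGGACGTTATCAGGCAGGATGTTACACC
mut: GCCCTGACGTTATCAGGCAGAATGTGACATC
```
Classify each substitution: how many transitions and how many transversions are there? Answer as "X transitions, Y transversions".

Transitions (purine↔purine or pyrimidine↔pyrimidine): 21 G→A, 30 C→T.
Transversions (purine↔pyrimidine): 5 G→T, 26 T→G.

2 transitions, 2 transversions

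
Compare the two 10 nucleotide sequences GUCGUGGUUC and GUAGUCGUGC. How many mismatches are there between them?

3

Comparing position by position, 3 bases differ: 3 (C/A), 6 (G/C), 9 (U/G).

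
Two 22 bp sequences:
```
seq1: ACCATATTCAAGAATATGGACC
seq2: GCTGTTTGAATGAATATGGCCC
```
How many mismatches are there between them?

The sequences differ at sites 1, 3, 4, 6, 8, 9, 11, 20 (1-based) — 8 in total.

8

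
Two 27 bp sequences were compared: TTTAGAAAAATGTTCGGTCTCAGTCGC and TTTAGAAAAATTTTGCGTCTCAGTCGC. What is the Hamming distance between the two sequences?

3

Mismatches (1-based): site 12: G→T; site 15: C→G; site 16: G→C.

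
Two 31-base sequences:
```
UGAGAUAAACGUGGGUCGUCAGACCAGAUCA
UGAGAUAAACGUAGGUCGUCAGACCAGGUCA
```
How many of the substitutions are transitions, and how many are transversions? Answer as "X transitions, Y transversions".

Transitions (purine↔purine or pyrimidine↔pyrimidine): 13 G→A, 28 A→G.
Transversions (purine↔pyrimidine): none.

2 transitions, 0 transversions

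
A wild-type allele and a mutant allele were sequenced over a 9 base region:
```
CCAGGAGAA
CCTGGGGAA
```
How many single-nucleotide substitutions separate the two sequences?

2

Comparing position by position, 2 positions differ: 3 (A/T), 6 (A/G).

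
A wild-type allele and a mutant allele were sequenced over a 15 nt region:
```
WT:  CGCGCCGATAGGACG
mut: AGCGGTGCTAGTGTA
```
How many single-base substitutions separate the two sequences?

8

Comparing position by position, 8 bases differ: 1 (C/A), 5 (C/G), 6 (C/T), 8 (A/C), 12 (G/T), 13 (A/G), 14 (C/T), 15 (G/A).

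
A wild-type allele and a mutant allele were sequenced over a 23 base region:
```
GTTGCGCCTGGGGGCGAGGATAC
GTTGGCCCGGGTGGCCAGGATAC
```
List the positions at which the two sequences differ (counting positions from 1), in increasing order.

Differences at position 5 (C→G), position 6 (G→C), position 9 (T→G), position 12 (G→T), position 16 (G→C).

5, 6, 9, 12, 16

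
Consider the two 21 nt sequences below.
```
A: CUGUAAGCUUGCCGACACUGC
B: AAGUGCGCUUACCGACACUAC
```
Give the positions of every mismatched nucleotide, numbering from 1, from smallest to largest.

1, 2, 5, 6, 11, 20

Differences at position 1 (C→A), position 2 (U→A), position 5 (A→G), position 6 (A→C), position 11 (G→A), position 20 (G→A).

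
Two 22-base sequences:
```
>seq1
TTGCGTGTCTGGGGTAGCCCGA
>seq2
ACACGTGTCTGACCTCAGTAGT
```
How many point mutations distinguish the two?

Comparing position by position, 12 positions differ: 1 (T/A), 2 (T/C), 3 (G/A), 12 (G/A), 13 (G/C), 14 (G/C), 16 (A/C), 17 (G/A), 18 (C/G), 19 (C/T), 20 (C/A), 22 (A/T).

12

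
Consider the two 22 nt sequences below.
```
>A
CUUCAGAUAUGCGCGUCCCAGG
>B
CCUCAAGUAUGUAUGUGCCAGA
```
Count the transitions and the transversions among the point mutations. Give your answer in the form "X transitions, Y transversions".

Transitions (purine↔purine or pyrimidine↔pyrimidine): 2 U→C, 6 G→A, 7 A→G, 12 C→U, 13 G→A, 14 C→U, 22 G→A.
Transversions (purine↔pyrimidine): 17 C→G.

7 transitions, 1 transversion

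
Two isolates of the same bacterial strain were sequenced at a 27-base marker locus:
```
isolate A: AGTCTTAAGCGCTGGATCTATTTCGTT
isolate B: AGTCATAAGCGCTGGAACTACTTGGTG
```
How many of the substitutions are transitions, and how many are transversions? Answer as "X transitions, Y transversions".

Transitions (purine↔purine or pyrimidine↔pyrimidine): 21 T→C.
Transversions (purine↔pyrimidine): 5 T→A, 17 T→A, 24 C→G, 27 T→G.

1 transition, 4 transversions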